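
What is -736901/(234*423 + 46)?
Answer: -736901/99028 ≈ -7.4413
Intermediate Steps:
-736901/(234*423 + 46) = -736901/(98982 + 46) = -736901/99028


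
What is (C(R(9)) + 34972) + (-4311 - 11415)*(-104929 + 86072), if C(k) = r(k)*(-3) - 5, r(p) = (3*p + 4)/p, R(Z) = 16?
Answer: 1186320557/4 ≈ 2.9658e+8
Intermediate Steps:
r(p) = (4 + 3*p)/p
C(k) = -14 - 12/k (C(k) = (3 + 4/k)*(-3) - 5 = (-9 - 12/k) - 5 = -14 - 12/k)
(C(R(9)) + 34972) + (-4311 - 11415)*(-104929 + 86072) = ((-14 - 12/16) + 34972) + (-4311 - 11415)*(-104929 + 86072) = ((-14 - 12*1/16) + 34972) - 15726*(-18857) = ((-14 - ¾) + 34972) + 296545182 = (-59/4 + 34972) + 296545182 = 139829/4 + 296545182 = 1186320557/4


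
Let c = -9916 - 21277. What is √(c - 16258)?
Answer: I*√47451 ≈ 217.83*I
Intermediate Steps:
c = -31193
√(c - 16258) = √(-31193 - 16258) = √(-47451) = I*√47451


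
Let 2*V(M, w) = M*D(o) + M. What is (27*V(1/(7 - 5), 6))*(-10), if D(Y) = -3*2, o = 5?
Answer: 675/2 ≈ 337.50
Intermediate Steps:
D(Y) = -6
V(M, w) = -5*M/2 (V(M, w) = (M*(-6) + M)/2 = (-6*M + M)/2 = (-5*M)/2 = -5*M/2)
(27*V(1/(7 - 5), 6))*(-10) = (27*(-5/(2*(7 - 5))))*(-10) = (27*(-5/2/2))*(-10) = (27*(-5/2*½))*(-10) = (27*(-5/4))*(-10) = -135/4*(-10) = 675/2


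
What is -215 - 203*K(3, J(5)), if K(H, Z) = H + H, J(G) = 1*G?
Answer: -1433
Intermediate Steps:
J(G) = G
K(H, Z) = 2*H
-215 - 203*K(3, J(5)) = -215 - 406*3 = -215 - 203*6 = -215 - 1218 = -1433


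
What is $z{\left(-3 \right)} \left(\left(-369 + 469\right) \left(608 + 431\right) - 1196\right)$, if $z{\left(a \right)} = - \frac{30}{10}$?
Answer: $-308112$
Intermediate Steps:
$z{\left(a \right)} = -3$ ($z{\left(a \right)} = \left(-30\right) \frac{1}{10} = -3$)
$z{\left(-3 \right)} \left(\left(-369 + 469\right) \left(608 + 431\right) - 1196\right) = - 3 \left(\left(-369 + 469\right) \left(608 + 431\right) - 1196\right) = - 3 \left(100 \cdot 1039 - 1196\right) = - 3 \left(103900 - 1196\right) = \left(-3\right) 102704 = -308112$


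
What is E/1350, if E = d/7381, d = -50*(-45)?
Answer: 5/22143 ≈ 0.00022580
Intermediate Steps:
d = 2250
E = 2250/7381 ≈ 0.30484
E/1350 = (2250/7381)/1350 = (2250/7381)*(1/1350) = 5/22143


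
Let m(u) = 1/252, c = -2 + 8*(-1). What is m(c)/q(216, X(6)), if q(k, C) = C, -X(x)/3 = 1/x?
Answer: -1/126 ≈ -0.0079365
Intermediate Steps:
X(x) = -3/x
c = -10 (c = -2 - 8 = -10)
m(u) = 1/252
m(c)/q(216, X(6)) = 1/(252*((-3/6))) = 1/(252*((-3*⅙))) = 1/(252*(-½)) = (1/252)*(-2) = -1/126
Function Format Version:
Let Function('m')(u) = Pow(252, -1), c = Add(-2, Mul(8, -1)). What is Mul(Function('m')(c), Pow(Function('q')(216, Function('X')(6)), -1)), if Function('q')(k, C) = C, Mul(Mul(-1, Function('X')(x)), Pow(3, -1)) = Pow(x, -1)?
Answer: Rational(-1, 126) ≈ -0.0079365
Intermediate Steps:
Function('X')(x) = Mul(-3, Pow(x, -1))
c = -10 (c = Add(-2, -8) = -10)
Function('m')(u) = Rational(1, 252)
Mul(Function('m')(c), Pow(Function('q')(216, Function('X')(6)), -1)) = Mul(Rational(1, 252), Pow(Mul(-3, Pow(6, -1)), -1)) = Mul(Rational(1, 252), Pow(Mul(-3, Rational(1, 6)), -1)) = Mul(Rational(1, 252), Pow(Rational(-1, 2), -1)) = Mul(Rational(1, 252), -2) = Rational(-1, 126)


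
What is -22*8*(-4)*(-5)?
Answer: -3520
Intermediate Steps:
-22*8*(-4)*(-5) = -(-704)*(-5) = -22*160 = -3520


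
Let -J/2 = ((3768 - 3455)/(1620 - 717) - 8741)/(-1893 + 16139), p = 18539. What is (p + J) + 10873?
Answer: 189187906238/6432069 ≈ 29413.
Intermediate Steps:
J = 7892810/6432069 (J = -2*((3768 - 3455)/(1620 - 717) - 8741)/(-1893 + 16139) = -2*(313/903 - 8741)/14246 = -(-15785620)/(903*14246) = -2*(-3946405/6432069) = 7892810/6432069 ≈ 1.2271)
(p + J) + 10873 = (18539 + 7892810/6432069) + 10873 = 119252020001/6432069 + 10873 = 189187906238/6432069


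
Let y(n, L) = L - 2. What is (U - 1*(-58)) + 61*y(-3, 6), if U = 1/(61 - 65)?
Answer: 1207/4 ≈ 301.75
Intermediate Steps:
U = -¼ (U = 1/(-4) = -¼ ≈ -0.25000)
y(n, L) = -2 + L
(U - 1*(-58)) + 61*y(-3, 6) = (-¼ - 1*(-58)) + 61*(-2 + 6) = (-¼ + 58) + 61*4 = 231/4 + 244 = 1207/4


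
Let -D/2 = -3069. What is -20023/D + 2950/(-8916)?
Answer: -8193007/2280267 ≈ -3.5930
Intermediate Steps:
D = 6138 (D = -2*(-3069) = 6138)
-20023/D + 2950/(-8916) = -20023/6138 + 2950/(-8916) = -20023*1/6138 + 2950*(-1/8916) = -20023/6138 - 1475/4458 = -8193007/2280267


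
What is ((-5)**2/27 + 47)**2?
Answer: 1674436/729 ≈ 2296.9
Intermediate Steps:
((-5)**2/27 + 47)**2 = (25*(1/27) + 47)**2 = (25/27 + 47)**2 = (1294/27)**2 = 1674436/729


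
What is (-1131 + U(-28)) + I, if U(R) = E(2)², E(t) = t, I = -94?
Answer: -1221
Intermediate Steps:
U(R) = 4 (U(R) = 2² = 4)
(-1131 + U(-28)) + I = (-1131 + 4) - 94 = -1127 - 94 = -1221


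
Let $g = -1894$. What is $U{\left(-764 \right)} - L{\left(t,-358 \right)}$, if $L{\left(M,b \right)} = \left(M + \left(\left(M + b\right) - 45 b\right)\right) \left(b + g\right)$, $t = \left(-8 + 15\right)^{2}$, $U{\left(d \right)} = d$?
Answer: $35693436$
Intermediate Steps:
$t = 49$ ($t = 7^{2} = 49$)
$L{\left(M,b \right)} = \left(-1894 + b\right) \left(- 44 b + 2 M\right)$ ($L{\left(M,b \right)} = \left(M + \left(\left(M + b\right) - 45 b\right)\right) \left(b - 1894\right) = \left(M + \left(M - 44 b\right)\right) \left(-1894 + b\right) = \left(- 44 b + 2 M\right) \left(-1894 + b\right) = \left(-1894 + b\right) \left(- 44 b + 2 M\right)$)
$U{\left(-764 \right)} - L{\left(t,-358 \right)} = -764 - \left(\left(-3788\right) 49 - 44 \left(-358\right)^{2} + 83336 \left(-358\right) + 2 \cdot 49 \left(-358\right)\right) = -764 - \left(-185612 - 5639216 - 29834288 - 35084\right) = -764 - -35694200 = -764 + 35694200 = 35693436$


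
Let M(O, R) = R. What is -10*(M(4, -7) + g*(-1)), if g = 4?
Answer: 110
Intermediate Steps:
-10*(M(4, -7) + g*(-1)) = -10*(-7 + 4*(-1)) = -10*(-7 - 4) = -10*(-11) = 110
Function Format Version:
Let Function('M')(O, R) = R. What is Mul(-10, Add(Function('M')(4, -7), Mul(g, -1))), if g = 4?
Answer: 110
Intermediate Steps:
Mul(-10, Add(Function('M')(4, -7), Mul(g, -1))) = Mul(-10, Add(-7, Mul(4, -1))) = Mul(-10, Add(-7, -4)) = Mul(-10, -11) = 110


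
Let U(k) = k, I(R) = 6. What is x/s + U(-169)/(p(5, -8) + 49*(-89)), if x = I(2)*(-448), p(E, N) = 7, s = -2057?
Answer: 12051185/8956178 ≈ 1.3456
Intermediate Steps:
x = -2688 (x = 6*(-448) = -2688)
x/s + U(-169)/(p(5, -8) + 49*(-89)) = -2688/(-2057) - 169/(7 + 49*(-89)) = -2688*(-1/2057) - 169/(7 - 4361) = 2688/2057 - 169/(-4354) = 2688/2057 - 169*(-1/4354) = 2688/2057 + 169/4354 = 12051185/8956178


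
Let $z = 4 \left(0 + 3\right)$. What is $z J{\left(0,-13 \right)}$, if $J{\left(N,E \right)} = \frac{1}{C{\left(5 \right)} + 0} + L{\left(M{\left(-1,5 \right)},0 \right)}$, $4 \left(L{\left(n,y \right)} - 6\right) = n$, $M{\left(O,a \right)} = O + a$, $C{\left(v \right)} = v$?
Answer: $\frac{432}{5} \approx 86.4$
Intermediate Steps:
$L{\left(n,y \right)} = 6 + \frac{n}{4}$
$J{\left(N,E \right)} = \frac{36}{5}$ ($J{\left(N,E \right)} = \frac{1}{5 + 0} + \left(6 + \frac{-1 + 5}{4}\right) = \frac{1}{5} + \left(6 + \frac{1}{4} \cdot 4\right) = \frac{1}{5} + \left(6 + 1\right) = \frac{1}{5} + 7 = \frac{36}{5}$)
$z = 12$ ($z = 4 \cdot 3 = 12$)
$z J{\left(0,-13 \right)} = 12 \cdot \frac{36}{5} = \frac{432}{5}$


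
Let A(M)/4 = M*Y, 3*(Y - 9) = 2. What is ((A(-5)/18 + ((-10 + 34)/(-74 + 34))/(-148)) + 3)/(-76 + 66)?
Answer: 154579/199800 ≈ 0.77367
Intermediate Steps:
Y = 29/3 (Y = 9 + (1/3)*2 = 9 + 2/3 = 29/3 ≈ 9.6667)
A(M) = 116*M/3 (A(M) = 4*(M*(29/3)) = 4*(29*M/3) = 116*M/3)
((A(-5)/18 + ((-10 + 34)/(-74 + 34))/(-148)) + 3)/(-76 + 66) = ((((116/3)*(-5))/18 + ((-10 + 34)/(-74 + 34))/(-148)) + 3)/(-76 + 66) = ((-580/3*1/18 + (24/(-40))*(-1/148)) + 3)/(-10) = ((-290/27 + (24*(-1/40))*(-1/148)) + 3)*(-1/10) = ((-290/27 - 3/5*(-1/148)) + 3)*(-1/10) = ((-290/27 + 3/740) + 3)*(-1/10) = (-214519/19980 + 3)*(-1/10) = -154579/19980*(-1/10) = 154579/199800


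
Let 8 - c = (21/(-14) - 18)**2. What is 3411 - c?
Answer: 15133/4 ≈ 3783.3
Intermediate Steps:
c = -1489/4 (c = 8 - (21/(-14) - 18)**2 = 8 - (21*(-1/14) - 18)**2 = 8 - (-3/2 - 18)**2 = 8 - (-39/2)**2 = 8 - 1*1521/4 = 8 - 1521/4 = -1489/4 ≈ -372.25)
3411 - c = 3411 - 1*(-1489/4) = 3411 + 1489/4 = 15133/4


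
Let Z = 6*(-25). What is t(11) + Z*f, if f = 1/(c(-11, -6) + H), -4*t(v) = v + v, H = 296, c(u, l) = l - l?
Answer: -889/148 ≈ -6.0068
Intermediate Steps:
c(u, l) = 0
Z = -150
t(v) = -v/2 (t(v) = -(v + v)/4 = -v/2)
f = 1/296 (f = 1/(0 + 296) = 1/296 ≈ 0.0033784)
t(11) + Z*f = -½*11 - 150*1/296 = -11/2 - 75/148 = -889/148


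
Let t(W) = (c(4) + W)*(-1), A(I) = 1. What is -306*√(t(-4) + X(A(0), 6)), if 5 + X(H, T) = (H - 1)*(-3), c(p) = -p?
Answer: -306*√3 ≈ -530.01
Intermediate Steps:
X(H, T) = -2 - 3*H (X(H, T) = -5 + (H - 1)*(-3) = -5 + (-1 + H)*(-3) = -5 + (3 - 3*H) = -2 - 3*H)
t(W) = 4 - W (t(W) = (-1*4 + W)*(-1) = (-4 + W)*(-1) = 4 - W)
-306*√(t(-4) + X(A(0), 6)) = -306*√((4 - 1*(-4)) + (-2 - 3*1)) = -306*√((4 + 4) + (-2 - 3)) = -306*√(8 - 5) = -306*√3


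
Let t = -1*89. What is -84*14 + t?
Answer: -1265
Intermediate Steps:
t = -89
-84*14 + t = -84*14 - 89 = -1176 - 89 = -1265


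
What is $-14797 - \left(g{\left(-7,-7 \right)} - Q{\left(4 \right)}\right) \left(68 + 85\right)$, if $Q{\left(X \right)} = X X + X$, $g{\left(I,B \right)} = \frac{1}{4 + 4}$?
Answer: $- \frac{94049}{8} \approx -11756.0$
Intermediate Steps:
$g{\left(I,B \right)} = \frac{1}{8}$
$Q{\left(X \right)} = X + X^{2}$ ($Q{\left(X \right)} = X^{2} + X = X + X^{2}$)
$-14797 - \left(g{\left(-7,-7 \right)} - Q{\left(4 \right)}\right) \left(68 + 85\right) = -14797 - \left(\frac{1}{8} - 4 \left(1 + 4\right)\right) \left(68 + 85\right) = -14797 - \left(\frac{1}{8} - 4 \cdot 5\right) 153 = -14797 - \left(\frac{1}{8} - 20\right) 153 = -14797 - \left(- \frac{159}{8}\right) 153 = -14797 - - \frac{24327}{8} = -14797 + \frac{24327}{8} = - \frac{94049}{8}$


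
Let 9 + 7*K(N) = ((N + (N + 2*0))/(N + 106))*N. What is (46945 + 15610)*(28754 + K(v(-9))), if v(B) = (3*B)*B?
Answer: 4401431041345/2443 ≈ 1.8017e+9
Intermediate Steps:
v(B) = 3*B**2
K(N) = -9/7 + 2*N**2/(7*(106 + N)) (K(N) = -9/7 + (((N + (N + 2*0))/(N + 106))*N)/7 = -9/7 + (((N + (N + 0))/(106 + N))*N)/7 = -9/7 + (((N + N)/(106 + N))*N)/7 = -9/7 + (((2*N)/(106 + N))*N)/7 = -9/7 + ((2*N/(106 + N))*N)/7 = -9/7 + (2*N**2/(106 + N))/7 = -9/7 + 2*N**2/(7*(106 + N)))
(46945 + 15610)*(28754 + K(v(-9))) = (46945 + 15610)*(28754 + (-954 - 27*(-9)**2 + 2*(3*(-9)**2)**2)/(7*(106 + 3*(-9)**2))) = 62555*(28754 + (-954 - 27*81 + 2*(3*81)**2)/(7*(106 + 3*81))) = 62555*(28754 + (-954 - 9*243 + 2*243**2)/(7*(106 + 243))) = 62555*(28754 + (1/7)*(-954 - 2187 + 2*59049)/349) = 62555*(28754 + (1/7)*(1/349)*(-954 - 2187 + 118098)) = 62555*(28754 + (1/7)*(1/349)*114957) = 62555*(28754 + 114957/2443) = 62555*(70360979/2443) = 4401431041345/2443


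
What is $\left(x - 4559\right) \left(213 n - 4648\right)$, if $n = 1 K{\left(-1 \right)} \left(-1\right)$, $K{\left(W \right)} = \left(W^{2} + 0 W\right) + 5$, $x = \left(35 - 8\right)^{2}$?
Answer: $22696580$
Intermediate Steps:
$x = 729$ ($x = 27^{2} = 729$)
$K{\left(W \right)} = 5 + W^{2}$ ($K{\left(W \right)} = \left(W^{2} + 0\right) + 5 = W^{2} + 5 = 5 + W^{2}$)
$n = -6$ ($n = 1 \left(5 + \left(-1\right)^{2}\right) \left(-1\right) = 1 \left(5 + 1\right) \left(-1\right) = 1 \cdot 6 \left(-1\right) = 6 \left(-1\right) = -6$)
$\left(x - 4559\right) \left(213 n - 4648\right) = \left(729 - 4559\right) \left(213 \left(-6\right) - 4648\right) = - 3830 \left(-1278 - 4648\right) = \left(-3830\right) \left(-5926\right) = 22696580$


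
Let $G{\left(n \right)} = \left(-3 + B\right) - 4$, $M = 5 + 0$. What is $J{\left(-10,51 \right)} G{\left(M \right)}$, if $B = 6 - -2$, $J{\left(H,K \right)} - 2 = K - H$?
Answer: $63$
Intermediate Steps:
$J{\left(H,K \right)} = 2 + K - H$ ($J{\left(H,K \right)} = 2 - \left(H - K\right) = 2 + K - H$)
$B = 8$ ($B = 6 + 2 = 8$)
$M = 5$
$G{\left(n \right)} = 1$ ($G{\left(n \right)} = \left(-3 + 8\right) - 4 = 5 - 4 = 1$)
$J{\left(-10,51 \right)} G{\left(M \right)} = \left(2 + 51 - -10\right) 1 = \left(2 + 51 + 10\right) 1 = 63 \cdot 1 = 63$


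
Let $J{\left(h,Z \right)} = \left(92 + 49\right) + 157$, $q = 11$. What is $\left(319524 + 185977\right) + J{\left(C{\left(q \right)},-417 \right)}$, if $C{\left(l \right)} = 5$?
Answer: $505799$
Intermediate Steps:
$J{\left(h,Z \right)} = 298$ ($J{\left(h,Z \right)} = 141 + 157 = 298$)
$\left(319524 + 185977\right) + J{\left(C{\left(q \right)},-417 \right)} = \left(319524 + 185977\right) + 298 = 505501 + 298 = 505799$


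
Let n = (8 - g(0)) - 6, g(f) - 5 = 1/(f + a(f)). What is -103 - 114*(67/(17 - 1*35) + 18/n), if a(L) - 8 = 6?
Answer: 127636/129 ≈ 989.43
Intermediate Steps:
a(L) = 14 (a(L) = 8 + 6 = 14)
g(f) = 5 + 1/(14 + f) (g(f) = 5 + 1/(f + 14) = 5 + 1/(14 + f))
n = -43/14 (n = (8 - (71 + 5*0)/(14 + 0)) - 6 = (8 - (71 + 0)/14) - 6 = (8 - 71/14) - 6 = 41/14 - 6 = -43/14 ≈ -3.0714)
-103 - 114*(67/(17 - 1*35) + 18/n) = -103 - 114*(67/(17 - 1*35) + 18/(-43/14)) = -103 - 114*(67/(17 - 35) + 18*(-14/43)) = -103 - 114*(67/(-18) - 252/43) = -103 - 114*(67*(-1/18) - 252/43) = -103 - 114*(-67/18 - 252/43) = -103 - 114*(-7417/774) = -103 + 140923/129 = 127636/129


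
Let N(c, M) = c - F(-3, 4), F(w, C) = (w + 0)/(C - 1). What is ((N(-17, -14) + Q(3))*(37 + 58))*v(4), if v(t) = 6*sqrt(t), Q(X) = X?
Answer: -14820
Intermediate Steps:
F(w, C) = w/(-1 + C)
N(c, M) = 1 + c (N(c, M) = c - (-3)/(-1 + 4) = c - (-3)/3 = c - 1*(-1) = c + 1 = 1 + c)
((N(-17, -14) + Q(3))*(37 + 58))*v(4) = (((1 - 17) + 3)*(37 + 58))*(6*sqrt(4)) = ((-16 + 3)*95)*(6*2) = -13*95*12 = -1235*12 = -14820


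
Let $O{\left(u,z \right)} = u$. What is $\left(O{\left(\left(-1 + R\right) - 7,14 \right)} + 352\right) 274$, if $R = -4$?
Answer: $93160$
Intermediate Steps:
$\left(O{\left(\left(-1 + R\right) - 7,14 \right)} + 352\right) 274 = \left(\left(\left(-1 - 4\right) - 7\right) + 352\right) 274 = \left(\left(-5 - 7\right) + 352\right) 274 = \left(-12 + 352\right) 274 = 340 \cdot 274 = 93160$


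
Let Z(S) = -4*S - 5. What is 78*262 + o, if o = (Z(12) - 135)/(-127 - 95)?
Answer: 2268490/111 ≈ 20437.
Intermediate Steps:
Z(S) = -5 - 4*S
o = 94/111 (o = ((-5 - 4*12) - 135)/(-127 - 95) = ((-5 - 48) - 135)/(-222) = (-53 - 135)*(-1/222) = -188*(-1/222) = 94/111 ≈ 0.84685)
78*262 + o = 78*262 + 94/111 = 20436 + 94/111 = 2268490/111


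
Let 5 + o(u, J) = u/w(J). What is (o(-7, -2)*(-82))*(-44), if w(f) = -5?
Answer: -64944/5 ≈ -12989.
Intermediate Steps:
o(u, J) = -5 - u/5 (o(u, J) = -5 + u/(-5) = -5 + u*(-1/5) = -5 - u/5)
(o(-7, -2)*(-82))*(-44) = ((-5 - 1/5*(-7))*(-82))*(-44) = ((-5 + 7/5)*(-82))*(-44) = -18/5*(-82)*(-44) = (1476/5)*(-44) = -64944/5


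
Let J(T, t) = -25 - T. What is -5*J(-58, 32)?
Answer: -165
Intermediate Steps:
-5*J(-58, 32) = -5*(-25 - 1*(-58)) = -5*(-25 + 58) = -5*33 = -165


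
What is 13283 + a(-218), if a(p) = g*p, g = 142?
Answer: -17673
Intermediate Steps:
a(p) = 142*p
13283 + a(-218) = 13283 + 142*(-218) = 13283 - 30956 = -17673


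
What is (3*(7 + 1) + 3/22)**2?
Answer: 281961/484 ≈ 582.56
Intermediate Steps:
(3*(7 + 1) + 3/22)**2 = (3*8 + 3*(1/22))**2 = (24 + 3/22)**2 = (531/22)**2 = 281961/484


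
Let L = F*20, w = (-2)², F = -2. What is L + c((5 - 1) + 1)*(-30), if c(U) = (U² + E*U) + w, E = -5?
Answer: -160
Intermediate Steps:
w = 4
c(U) = 4 + U² - 5*U (c(U) = (U² - 5*U) + 4 = 4 + U² - 5*U)
L = -40 (L = -2*20 = -40)
L + c((5 - 1) + 1)*(-30) = -40 + (4 + ((5 - 1) + 1)² - 5*((5 - 1) + 1))*(-30) = -40 + (4 + (4 + 1)² - 5*(4 + 1))*(-30) = -40 + (4 + 5² - 5*5)*(-30) = -40 + (4 + 25 - 25)*(-30) = -40 + 4*(-30) = -40 - 120 = -160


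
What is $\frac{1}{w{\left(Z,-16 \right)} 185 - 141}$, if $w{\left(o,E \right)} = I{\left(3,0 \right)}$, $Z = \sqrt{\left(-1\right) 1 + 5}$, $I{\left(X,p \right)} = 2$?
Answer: $\frac{1}{229} \approx 0.0043668$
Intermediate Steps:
$Z = 2$ ($Z = \sqrt{-1 + 5} = \sqrt{4} = 2$)
$w{\left(o,E \right)} = 2$
$\frac{1}{w{\left(Z,-16 \right)} 185 - 141} = \frac{1}{2 \cdot 185 - 141} = \frac{1}{370 - 141} = \frac{1}{229}$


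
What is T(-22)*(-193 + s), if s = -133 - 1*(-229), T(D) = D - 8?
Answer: 2910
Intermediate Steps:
T(D) = -8 + D
s = 96 (s = -133 + 229 = 96)
T(-22)*(-193 + s) = (-8 - 22)*(-193 + 96) = -30*(-97) = 2910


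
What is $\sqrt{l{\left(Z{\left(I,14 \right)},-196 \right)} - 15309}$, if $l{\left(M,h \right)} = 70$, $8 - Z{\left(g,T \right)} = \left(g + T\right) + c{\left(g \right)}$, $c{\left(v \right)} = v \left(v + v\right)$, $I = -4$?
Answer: $7 i \sqrt{311} \approx 123.45 i$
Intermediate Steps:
$c{\left(v \right)} = 2 v^{2}$ ($c{\left(v \right)} = v 2 v = 2 v^{2}$)
$Z{\left(g,T \right)} = 8 - T - g - 2 g^{2}$ ($Z{\left(g,T \right)} = 8 - \left(\left(g + T\right) + 2 g^{2}\right) = 8 - \left(\left(T + g\right) + 2 g^{2}\right) = 8 - \left(T + g + 2 g^{2}\right) = 8 - T - g - 2 g^{2}$)
$\sqrt{l{\left(Z{\left(I,14 \right)},-196 \right)} - 15309} = \sqrt{70 - 15309} = \sqrt{-15239} = 7 i \sqrt{311}$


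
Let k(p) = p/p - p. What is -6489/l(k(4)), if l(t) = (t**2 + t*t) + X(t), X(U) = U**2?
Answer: -721/3 ≈ -240.33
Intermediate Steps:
k(p) = 1 - p
l(t) = 3*t**2 (l(t) = (t**2 + t*t) + t**2 = (t**2 + t**2) + t**2 = 2*t**2 + t**2 = 3*t**2)
-6489/l(k(4)) = -6489*1/(3*(1 - 1*4)**2) = -6489*1/(3*(1 - 4)**2) = -6489/(3*(-3)**2) = -6489/(3*9) = -6489/27 = -6489*1/27 = -721/3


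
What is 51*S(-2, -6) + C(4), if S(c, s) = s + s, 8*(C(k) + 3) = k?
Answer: -1229/2 ≈ -614.50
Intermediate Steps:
C(k) = -3 + k/8
S(c, s) = 2*s
51*S(-2, -6) + C(4) = 51*(2*(-6)) + (-3 + (⅛)*4) = 51*(-12) + (-3 + ½) = -612 - 5/2 = -1229/2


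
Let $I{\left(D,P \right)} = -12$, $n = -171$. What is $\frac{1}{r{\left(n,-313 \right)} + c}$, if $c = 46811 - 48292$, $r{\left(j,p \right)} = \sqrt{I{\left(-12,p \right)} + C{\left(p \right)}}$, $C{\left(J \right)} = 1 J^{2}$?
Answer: $- \frac{1481}{2095404} - \frac{\sqrt{97957}}{2095404} \approx -0.00085615$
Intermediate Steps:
$C{\left(J \right)} = J^{2}$
$r{\left(j,p \right)} = \sqrt{-12 + p^{2}}$
$c = -1481$
$\frac{1}{r{\left(n,-313 \right)} + c} = \frac{1}{\sqrt{-12 + \left(-313\right)^{2}} - 1481} = \frac{1}{\sqrt{-12 + 97969} - 1481} = \frac{1}{\sqrt{97957} - 1481} = \frac{1}{-1481 + \sqrt{97957}}$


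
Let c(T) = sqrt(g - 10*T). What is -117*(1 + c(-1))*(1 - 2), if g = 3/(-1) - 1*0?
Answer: 117 + 117*sqrt(7) ≈ 426.55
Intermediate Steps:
g = -3 (g = 3*(-1) + 0 = -3 + 0 = -3)
c(T) = sqrt(-3 - 10*T)
-117*(1 + c(-1))*(1 - 2) = -117*(1 + sqrt(-3 - 10*(-1)))*(1 - 2) = -117*(1 + sqrt(-3 + 10))*(-1) = -117*(1 + sqrt(7))*(-1) = -117*(-1 - sqrt(7)) = 117 + 117*sqrt(7)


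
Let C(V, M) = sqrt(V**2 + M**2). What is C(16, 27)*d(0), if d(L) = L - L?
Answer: 0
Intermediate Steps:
d(L) = 0
C(V, M) = sqrt(M**2 + V**2)
C(16, 27)*d(0) = sqrt(27**2 + 16**2)*0 = sqrt(729 + 256)*0 = sqrt(985)*0 = 0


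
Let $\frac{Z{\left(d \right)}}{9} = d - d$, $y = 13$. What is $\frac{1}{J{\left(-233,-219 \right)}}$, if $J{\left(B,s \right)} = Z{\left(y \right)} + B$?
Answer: $- \frac{1}{233} \approx -0.0042918$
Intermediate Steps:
$Z{\left(d \right)} = 0$ ($Z{\left(d \right)} = 9 \left(d - d\right) = 9 \cdot 0 = 0$)
$J{\left(B,s \right)} = B$ ($J{\left(B,s \right)} = 0 + B = B$)
$\frac{1}{J{\left(-233,-219 \right)}} = \frac{1}{-233} = - \frac{1}{233}$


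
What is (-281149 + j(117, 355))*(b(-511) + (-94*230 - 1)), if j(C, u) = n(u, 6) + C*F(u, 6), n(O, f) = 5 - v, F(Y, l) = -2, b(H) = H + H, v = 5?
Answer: 6371355269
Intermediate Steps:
b(H) = 2*H
n(O, f) = 0 (n(O, f) = 5 - 1*5 = 5 - 5 = 0)
j(C, u) = -2*C (j(C, u) = 0 + C*(-2) = 0 - 2*C = -2*C)
(-281149 + j(117, 355))*(b(-511) + (-94*230 - 1)) = (-281149 - 2*117)*(2*(-511) + (-94*230 - 1)) = (-281149 - 234)*(-1022 + (-21620 - 1)) = -281383*(-1022 - 21621) = -281383*(-22643) = 6371355269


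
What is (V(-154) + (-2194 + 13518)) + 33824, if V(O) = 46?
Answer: 45194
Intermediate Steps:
(V(-154) + (-2194 + 13518)) + 33824 = (46 + (-2194 + 13518)) + 33824 = (46 + 11324) + 33824 = 11370 + 33824 = 45194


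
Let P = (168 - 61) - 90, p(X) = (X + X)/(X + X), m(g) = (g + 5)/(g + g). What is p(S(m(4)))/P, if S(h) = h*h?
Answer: 1/17 ≈ 0.058824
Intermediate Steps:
m(g) = (5 + g)/(2*g) (m(g) = (5 + g)/((2*g)) = (5 + g)*(1/(2*g)) = (5 + g)/(2*g))
S(h) = h²
p(X) = 1 (p(X) = (2*X)/((2*X)) = (2*X)*(1/(2*X)) = 1)
P = 17 (P = 107 - 90 = 17)
p(S(m(4)))/P = 1/17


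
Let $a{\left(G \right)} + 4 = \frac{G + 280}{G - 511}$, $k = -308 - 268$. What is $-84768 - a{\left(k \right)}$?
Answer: $- \frac{92138764}{1087} \approx -84764.0$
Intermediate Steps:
$k = -576$ ($k = -308 - 268 = -576$)
$a{\left(G \right)} = -4 + \frac{280 + G}{-511 + G}$ ($a{\left(G \right)} = -4 + \frac{G + 280}{G - 511} = -4 + \frac{280 + G}{-511 + G}$)
$-84768 - a{\left(k \right)} = -84768 - \frac{2324 - -1728}{-511 - 576} = -84768 - \frac{2324 + 1728}{-1087} = -84768 - \left(- \frac{1}{1087}\right) 4052 = -84768 - - \frac{4052}{1087} = -84768 + \frac{4052}{1087} = - \frac{92138764}{1087}$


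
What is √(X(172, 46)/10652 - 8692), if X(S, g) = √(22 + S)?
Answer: √(-246559670992 + 2663*√194)/5326 ≈ 93.231*I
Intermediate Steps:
√(X(172, 46)/10652 - 8692) = √(√(22 + 172)/10652 - 8692) = √(√194*(1/10652) - 8692) = √(√194/10652 - 8692) = √(-8692 + √194/10652)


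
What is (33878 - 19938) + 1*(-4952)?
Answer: 8988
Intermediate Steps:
(33878 - 19938) + 1*(-4952) = 13940 - 4952 = 8988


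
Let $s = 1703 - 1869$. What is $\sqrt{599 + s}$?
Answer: $\sqrt{433} \approx 20.809$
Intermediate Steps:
$s = -166$ ($s = 1703 - 1869 = -166$)
$\sqrt{599 + s} = \sqrt{599 - 166} = \sqrt{433}$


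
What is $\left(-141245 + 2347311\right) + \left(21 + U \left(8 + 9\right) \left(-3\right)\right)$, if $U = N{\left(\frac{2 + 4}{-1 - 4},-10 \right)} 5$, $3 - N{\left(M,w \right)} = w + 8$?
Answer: $2204812$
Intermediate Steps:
$N{\left(M,w \right)} = -5 - w$ ($N{\left(M,w \right)} = 3 - \left(w + 8\right) = 3 - \left(8 + w\right) = -5 - w$)
$U = 25$ ($U = \left(-5 - -10\right) 5 = \left(-5 + 10\right) 5 = 5 \cdot 5 = 25$)
$\left(-141245 + 2347311\right) + \left(21 + U \left(8 + 9\right) \left(-3\right)\right) = \left(-141245 + 2347311\right) + \left(21 + 25 \left(8 + 9\right) \left(-3\right)\right) = 2206066 + \left(21 + 25 \cdot 17 \left(-3\right)\right) = 2206066 + \left(21 + 25 \left(-51\right)\right) = 2206066 + \left(21 - 1275\right) = 2206066 - 1254 = 2204812$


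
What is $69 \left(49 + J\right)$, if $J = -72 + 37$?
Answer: $966$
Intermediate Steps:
$J = -35$
$69 \left(49 + J\right) = 69 \left(49 - 35\right) = 69 \cdot 14 = 966$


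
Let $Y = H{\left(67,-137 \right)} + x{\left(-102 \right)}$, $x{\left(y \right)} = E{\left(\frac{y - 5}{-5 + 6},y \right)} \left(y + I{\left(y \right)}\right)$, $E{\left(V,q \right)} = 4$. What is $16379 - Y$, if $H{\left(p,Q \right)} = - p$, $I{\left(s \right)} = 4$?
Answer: $16838$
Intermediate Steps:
$x{\left(y \right)} = 16 + 4 y$ ($x{\left(y \right)} = 4 \left(y + 4\right) = 4 \left(4 + y\right) = 16 + 4 y$)
$Y = -459$ ($Y = \left(-1\right) 67 + \left(16 + 4 \left(-102\right)\right) = -67 + \left(16 - 408\right) = -67 - 392 = -459$)
$16379 - Y = 16379 - -459 = 16379 + 459 = 16838$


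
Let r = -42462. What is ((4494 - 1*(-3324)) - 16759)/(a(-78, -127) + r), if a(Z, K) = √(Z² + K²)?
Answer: 379652742/1802999231 + 8941*√22213/1802999231 ≈ 0.21131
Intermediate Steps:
a(Z, K) = √(K² + Z²)
((4494 - 1*(-3324)) - 16759)/(a(-78, -127) + r) = ((4494 - 1*(-3324)) - 16759)/(√((-127)² + (-78)²) - 42462) = ((4494 + 3324) - 16759)/(√(16129 + 6084) - 42462) = (7818 - 16759)/(√22213 - 42462) = -8941/(-42462 + √22213)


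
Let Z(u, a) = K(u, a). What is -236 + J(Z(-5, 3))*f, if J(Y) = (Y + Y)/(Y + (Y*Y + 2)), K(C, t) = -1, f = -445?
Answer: 209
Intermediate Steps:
Z(u, a) = -1
J(Y) = 2*Y/(2 + Y + Y²) (J(Y) = (2*Y)/(Y + (Y² + 2)) = (2*Y)/(Y + (2 + Y²)) = (2*Y)/(2 + Y + Y²) = 2*Y/(2 + Y + Y²))
-236 + J(Z(-5, 3))*f = -236 + (2*(-1)/(2 - 1 + (-1)²))*(-445) = -236 + (2*(-1)/(2 - 1 + 1))*(-445) = -236 + (2*(-1)/2)*(-445) = -236 + (2*(-1)*(½))*(-445) = -236 - 1*(-445) = -236 + 445 = 209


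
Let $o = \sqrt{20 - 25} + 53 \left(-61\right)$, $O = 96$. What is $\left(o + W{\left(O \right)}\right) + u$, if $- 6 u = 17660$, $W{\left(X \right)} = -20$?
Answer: $- \frac{18589}{3} + i \sqrt{5} \approx -6196.3 + 2.2361 i$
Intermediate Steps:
$u = - \frac{8830}{3}$ ($u = \left(- \frac{1}{6}\right) 17660 = - \frac{8830}{3} \approx -2943.3$)
$o = -3233 + i \sqrt{5}$ ($o = \sqrt{-5} - 3233 = i \sqrt{5} - 3233 = -3233 + i \sqrt{5} \approx -3233.0 + 2.2361 i$)
$\left(o + W{\left(O \right)}\right) + u = \left(\left(-3233 + i \sqrt{5}\right) - 20\right) - \frac{8830}{3} = \left(-3253 + i \sqrt{5}\right) - \frac{8830}{3} = - \frac{18589}{3} + i \sqrt{5}$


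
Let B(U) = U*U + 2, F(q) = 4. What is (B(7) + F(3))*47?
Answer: 2585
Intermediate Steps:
B(U) = 2 + U**2 (B(U) = U**2 + 2 = 2 + U**2)
(B(7) + F(3))*47 = ((2 + 7**2) + 4)*47 = ((2 + 49) + 4)*47 = (51 + 4)*47 = 55*47 = 2585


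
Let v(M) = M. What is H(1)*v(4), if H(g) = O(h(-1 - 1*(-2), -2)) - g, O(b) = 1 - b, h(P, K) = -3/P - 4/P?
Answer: 28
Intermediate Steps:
h(P, K) = -7/P
H(g) = 8 - g (H(g) = (1 - (-7)/(-1 - 1*(-2))) - g = (1 - (-7)/(-1 + 2)) - g = (1 - (-7)/1) - g = (1 - (-7)) - g = (1 - 1*(-7)) - g = (1 + 7) - g = 8 - g)
H(1)*v(4) = (8 - 1*1)*4 = (8 - 1)*4 = 7*4 = 28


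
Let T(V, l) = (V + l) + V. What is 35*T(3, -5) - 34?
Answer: 1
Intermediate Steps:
T(V, l) = l + 2*V
35*T(3, -5) - 34 = 35*(-5 + 2*3) - 34 = 35*(-5 + 6) - 34 = 35*1 - 34 = 35 - 34 = 1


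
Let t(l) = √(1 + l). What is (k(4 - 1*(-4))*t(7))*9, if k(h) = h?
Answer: 144*√2 ≈ 203.65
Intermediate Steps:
(k(4 - 1*(-4))*t(7))*9 = ((4 - 1*(-4))*√(1 + 7))*9 = ((4 + 4)*√8)*9 = (8*(2*√2))*9 = (16*√2)*9 = 144*√2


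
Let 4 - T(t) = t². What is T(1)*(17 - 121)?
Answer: -312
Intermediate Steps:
T(t) = 4 - t²
T(1)*(17 - 121) = (4 - 1*1²)*(17 - 121) = (4 - 1*1)*(-104) = (4 - 1)*(-104) = 3*(-104) = -312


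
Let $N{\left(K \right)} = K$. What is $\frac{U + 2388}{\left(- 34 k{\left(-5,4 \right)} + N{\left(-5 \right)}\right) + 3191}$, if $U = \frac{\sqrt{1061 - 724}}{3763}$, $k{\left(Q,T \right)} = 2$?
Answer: $\frac{1194}{1559} + \frac{\sqrt{337}}{11733034} \approx 0.76588$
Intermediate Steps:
$U = \frac{\sqrt{337}}{3763}$ ($U = \sqrt{1061 - 724} \cdot \frac{1}{3763} = \sqrt{337} \cdot \frac{1}{3763} = \frac{\sqrt{337}}{3763} \approx 0.0048784$)
$\frac{U + 2388}{\left(- 34 k{\left(-5,4 \right)} + N{\left(-5 \right)}\right) + 3191} = \frac{\frac{\sqrt{337}}{3763} + 2388}{\left(\left(-34\right) 2 - 5\right) + 3191} = \frac{2388 + \frac{\sqrt{337}}{3763}}{\left(-68 - 5\right) + 3191} = \frac{2388 + \frac{\sqrt{337}}{3763}}{-73 + 3191} = \frac{2388 + \frac{\sqrt{337}}{3763}}{3118} = \left(2388 + \frac{\sqrt{337}}{3763}\right) \frac{1}{3118} = \frac{1194}{1559} + \frac{\sqrt{337}}{11733034}$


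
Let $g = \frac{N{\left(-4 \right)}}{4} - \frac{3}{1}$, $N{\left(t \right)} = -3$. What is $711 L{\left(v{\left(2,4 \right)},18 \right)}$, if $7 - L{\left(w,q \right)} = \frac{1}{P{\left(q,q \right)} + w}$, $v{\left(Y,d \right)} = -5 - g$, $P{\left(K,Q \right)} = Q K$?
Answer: $\frac{6422463}{1291} \approx 4974.8$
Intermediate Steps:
$g = - \frac{15}{4}$ ($g = - \frac{3}{4} - \frac{3}{1} = \left(-3\right) \frac{1}{4} - 3 = - \frac{3}{4} - 3 = - \frac{15}{4} \approx -3.75$)
$P{\left(K,Q \right)} = K Q$
$v{\left(Y,d \right)} = - \frac{5}{4}$ ($v{\left(Y,d \right)} = -5 - - \frac{15}{4} = -5 + \frac{15}{4} = - \frac{5}{4}$)
$L{\left(w,q \right)} = 7 - \frac{1}{w + q^{2}}$ ($L{\left(w,q \right)} = 7 - \frac{1}{q q + w} = 7 - \frac{1}{q^{2} + w} = 7 - \frac{1}{w + q^{2}}$)
$711 L{\left(v{\left(2,4 \right)},18 \right)} = 711 \frac{-1 + 7 \left(- \frac{5}{4}\right) + 7 \cdot 18^{2}}{- \frac{5}{4} + 18^{2}} = 711 \frac{-1 - \frac{35}{4} + 7 \cdot 324}{- \frac{5}{4} + 324} = 711 \frac{-1 - \frac{35}{4} + 2268}{\frac{1291}{4}} = 711 \cdot \frac{4}{1291} \cdot \frac{9033}{4} = 711 \cdot \frac{9033}{1291} = \frac{6422463}{1291}$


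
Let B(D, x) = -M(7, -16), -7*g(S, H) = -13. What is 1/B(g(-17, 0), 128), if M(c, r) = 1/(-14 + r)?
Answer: 30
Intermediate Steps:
g(S, H) = 13/7 (g(S, H) = -⅐*(-13) = 13/7)
B(D, x) = 1/30 (B(D, x) = -1/(-14 - 16) = -1/(-30) = -1*(-1/30) = 1/30)
1/B(g(-17, 0), 128) = 1/(1/30) = 30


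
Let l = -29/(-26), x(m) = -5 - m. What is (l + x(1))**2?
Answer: 16129/676 ≈ 23.859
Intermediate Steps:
l = 29/26 (l = -29*(-1/26) = 29/26 ≈ 1.1154)
(l + x(1))**2 = (29/26 + (-5 - 1*1))**2 = (29/26 + (-5 - 1))**2 = (29/26 - 6)**2 = (-127/26)**2 = 16129/676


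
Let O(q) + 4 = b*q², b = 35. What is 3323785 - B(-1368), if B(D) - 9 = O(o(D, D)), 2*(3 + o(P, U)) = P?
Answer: -13195135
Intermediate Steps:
o(P, U) = -3 + P/2
O(q) = -4 + 35*q²
B(D) = 5 + 35*(-3 + D/2)² (B(D) = 9 + (-4 + 35*(-3 + D/2)²) = 5 + 35*(-3 + D/2)²)
3323785 - B(-1368) = 3323785 - (5 + 35*(-6 - 1368)²/4) = 3323785 - (5 + (35/4)*(-1374)²) = 3323785 - (5 + (35/4)*1887876) = 3323785 - (5 + 16518915) = 3323785 - 1*16518920 = 3323785 - 16518920 = -13195135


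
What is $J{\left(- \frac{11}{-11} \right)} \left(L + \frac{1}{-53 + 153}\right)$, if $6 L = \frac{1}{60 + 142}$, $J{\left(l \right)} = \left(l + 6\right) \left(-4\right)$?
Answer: $- \frac{2296}{7575} \approx -0.3031$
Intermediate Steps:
$J{\left(l \right)} = -24 - 4 l$ ($J{\left(l \right)} = \left(6 + l\right) \left(-4\right) = -24 - 4 l$)
$L = \frac{1}{1212}$ ($L = \frac{1}{6 \left(60 + 142\right)} = \frac{1}{6 \cdot 202} = \frac{1}{6} \cdot \frac{1}{202} = \frac{1}{1212} \approx 0.00082508$)
$J{\left(- \frac{11}{-11} \right)} \left(L + \frac{1}{-53 + 153}\right) = \left(-24 - 4 \left(- \frac{11}{-11}\right)\right) \left(\frac{1}{1212} + \frac{1}{-53 + 153}\right) = \left(-24 - 4 \left(\left(-11\right) \left(- \frac{1}{11}\right)\right)\right) \left(\frac{1}{1212} + \frac{1}{100}\right) = \left(-24 - 4\right) \left(\frac{1}{1212} + \frac{1}{100}\right) = \left(-24 - 4\right) \frac{82}{7575} = \left(-28\right) \frac{82}{7575} = - \frac{2296}{7575}$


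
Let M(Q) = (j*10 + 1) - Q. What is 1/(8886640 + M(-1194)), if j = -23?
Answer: 1/8887605 ≈ 1.1252e-7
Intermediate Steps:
M(Q) = -229 - Q (M(Q) = (-23*10 + 1) - Q = (-230 + 1) - Q = -229 - Q)
1/(8886640 + M(-1194)) = 1/(8886640 + (-229 - 1*(-1194))) = 1/(8886640 + (-229 + 1194)) = 1/(8886640 + 965) = 1/8887605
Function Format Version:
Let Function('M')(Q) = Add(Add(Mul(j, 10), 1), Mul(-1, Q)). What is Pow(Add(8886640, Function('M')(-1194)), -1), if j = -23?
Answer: Rational(1, 8887605) ≈ 1.1252e-7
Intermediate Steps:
Function('M')(Q) = Add(-229, Mul(-1, Q)) (Function('M')(Q) = Add(Add(Mul(-23, 10), 1), Mul(-1, Q)) = Add(Add(-230, 1), Mul(-1, Q)) = Add(-229, Mul(-1, Q)))
Pow(Add(8886640, Function('M')(-1194)), -1) = Pow(Add(8886640, Add(-229, Mul(-1, -1194))), -1) = Pow(Add(8886640, Add(-229, 1194)), -1) = Pow(Add(8886640, 965), -1) = Pow(8887605, -1) = Rational(1, 8887605)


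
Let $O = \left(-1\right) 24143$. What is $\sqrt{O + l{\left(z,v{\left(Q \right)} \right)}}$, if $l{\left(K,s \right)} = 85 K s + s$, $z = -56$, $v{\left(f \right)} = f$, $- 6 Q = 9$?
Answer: $\frac{i \sqrt{68018}}{2} \approx 130.4 i$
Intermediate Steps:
$Q = - \frac{3}{2}$ ($Q = \left(- \frac{1}{6}\right) 9 = - \frac{3}{2} \approx -1.5$)
$l{\left(K,s \right)} = s + 85 K s$ ($l{\left(K,s \right)} = 85 K s + s = s + 85 K s$)
$O = -24143$
$\sqrt{O + l{\left(z,v{\left(Q \right)} \right)}} = \sqrt{-24143 - \frac{3 \left(1 + 85 \left(-56\right)\right)}{2}} = \sqrt{-24143 - \frac{3 \left(1 - 4760\right)}{2}} = \sqrt{-24143 - - \frac{14277}{2}} = \sqrt{-24143 + \frac{14277}{2}} = \sqrt{- \frac{34009}{2}} = \frac{i \sqrt{68018}}{2}$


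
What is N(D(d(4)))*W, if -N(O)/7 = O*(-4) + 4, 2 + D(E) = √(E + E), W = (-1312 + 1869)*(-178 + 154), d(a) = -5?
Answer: 1122912 - 374304*I*√10 ≈ 1.1229e+6 - 1.1837e+6*I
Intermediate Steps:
W = -13368 (W = 557*(-24) = -13368)
D(E) = -2 + √2*√E (D(E) = -2 + √(E + E) = -2 + √(2*E) = -2 + √2*√E)
N(O) = -28 + 28*O (N(O) = -7*(O*(-4) + 4) = -7*(-4*O + 4) = -7*(4 - 4*O) = -28 + 28*O)
N(D(d(4)))*W = (-28 + 28*(-2 + √2*√(-5)))*(-13368) = (-28 + 28*(-2 + √2*(I*√5)))*(-13368) = (-28 + 28*(-2 + I*√10))*(-13368) = (-28 + (-56 + 28*I*√10))*(-13368) = (-84 + 28*I*√10)*(-13368) = 1122912 - 374304*I*√10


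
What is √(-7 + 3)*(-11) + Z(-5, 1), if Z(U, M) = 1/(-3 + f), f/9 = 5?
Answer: 1/42 - 22*I ≈ 0.02381 - 22.0*I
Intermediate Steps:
f = 45 (f = 9*5 = 45)
Z(U, M) = 1/42 (Z(U, M) = 1/(-3 + 45) = 1/42)
√(-7 + 3)*(-11) + Z(-5, 1) = √(-7 + 3)*(-11) + 1/42 = √(-4)*(-11) + 1/42 = (2*I)*(-11) + 1/42 = -22*I + 1/42 = 1/42 - 22*I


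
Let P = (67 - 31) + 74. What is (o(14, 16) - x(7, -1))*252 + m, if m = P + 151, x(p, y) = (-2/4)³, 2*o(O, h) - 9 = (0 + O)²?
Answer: 52245/2 ≈ 26123.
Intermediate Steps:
P = 110 (P = 36 + 74 = 110)
o(O, h) = 9/2 + O²/2 (o(O, h) = 9/2 + (0 + O)²/2 = 9/2 + O²/2)
x(p, y) = -⅛ (x(p, y) = (-2*¼)³ = (-½)³ = -⅛)
m = 261 (m = 110 + 151 = 261)
(o(14, 16) - x(7, -1))*252 + m = ((9/2 + (½)*14²) - 1*(-⅛))*252 + 261 = ((9/2 + (½)*196) + ⅛)*252 + 261 = ((9/2 + 98) + ⅛)*252 + 261 = (205/2 + ⅛)*252 + 261 = (821/8)*252 + 261 = 51723/2 + 261 = 52245/2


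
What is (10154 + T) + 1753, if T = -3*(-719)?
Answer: 14064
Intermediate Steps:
T = 2157
(10154 + T) + 1753 = (10154 + 2157) + 1753 = 12311 + 1753 = 14064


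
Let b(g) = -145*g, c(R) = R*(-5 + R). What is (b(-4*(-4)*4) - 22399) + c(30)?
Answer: -30929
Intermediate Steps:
(b(-4*(-4)*4) - 22399) + c(30) = (-145*(-4*(-4))*4 - 22399) + 30*(-5 + 30) = (-2320*4 - 22399) + 30*25 = (-145*64 - 22399) + 750 = (-9280 - 22399) + 750 = -31679 + 750 = -30929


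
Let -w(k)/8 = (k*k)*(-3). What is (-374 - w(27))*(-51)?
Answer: 911370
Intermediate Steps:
w(k) = 24*k² (w(k) = -8*k*k*(-3) = -8*k²*(-3) = -(-24)*k² = 24*k²)
(-374 - w(27))*(-51) = (-374 - 24*27²)*(-51) = (-374 - 24*729)*(-51) = (-374 - 1*17496)*(-51) = (-374 - 17496)*(-51) = -17870*(-51) = 911370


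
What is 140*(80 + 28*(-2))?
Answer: 3360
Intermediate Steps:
140*(80 + 28*(-2)) = 140*(80 - 56) = 140*24 = 3360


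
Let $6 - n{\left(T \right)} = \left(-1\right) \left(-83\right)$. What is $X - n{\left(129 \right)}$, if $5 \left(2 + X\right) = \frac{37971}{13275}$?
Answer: $\frac{557344}{7375} \approx 75.572$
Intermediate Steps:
$X = - \frac{10531}{7375}$ ($X = -2 + \frac{37971 \cdot \frac{1}{13275}}{5} = -2 + \frac{1}{5} \cdot \frac{4219}{1475} = -2 + \frac{4219}{7375} = - \frac{10531}{7375} \approx -1.4279$)
$n{\left(T \right)} = -77$ ($n{\left(T \right)} = 6 - \left(-1\right) \left(-83\right) = 6 - 83 = -77$)
$X - n{\left(129 \right)} = - \frac{10531}{7375} - -77 = - \frac{10531}{7375} + 77 = \frac{557344}{7375}$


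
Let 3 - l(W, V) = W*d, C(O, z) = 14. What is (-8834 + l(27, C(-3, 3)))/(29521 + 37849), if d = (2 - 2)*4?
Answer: -8831/67370 ≈ -0.13108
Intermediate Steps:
d = 0 (d = 0*4 = 0)
l(W, V) = 3 (l(W, V) = 3 - W*0 = 3 - 1*0 = 3 + 0 = 3)
(-8834 + l(27, C(-3, 3)))/(29521 + 37849) = (-8834 + 3)/(29521 + 37849) = -8831/67370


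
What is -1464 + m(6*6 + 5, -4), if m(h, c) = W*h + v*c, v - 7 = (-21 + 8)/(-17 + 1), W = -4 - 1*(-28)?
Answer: -2045/4 ≈ -511.25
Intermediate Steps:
W = 24 (W = -4 + 28 = 24)
v = 125/16 (v = 7 + (-21 + 8)/(-17 + 1) = 7 - 13/(-16) = 7 - 13*(-1/16) = 7 + 13/16 = 125/16 ≈ 7.8125)
m(h, c) = 24*h + 125*c/16
-1464 + m(6*6 + 5, -4) = -1464 + (24*(6*6 + 5) + (125/16)*(-4)) = -1464 + (24*(36 + 5) - 125/4) = -1464 + (24*41 - 125/4) = -1464 + (984 - 125/4) = -1464 + 3811/4 = -2045/4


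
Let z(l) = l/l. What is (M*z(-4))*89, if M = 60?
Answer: 5340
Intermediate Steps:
z(l) = 1
(M*z(-4))*89 = (60*1)*89 = 60*89 = 5340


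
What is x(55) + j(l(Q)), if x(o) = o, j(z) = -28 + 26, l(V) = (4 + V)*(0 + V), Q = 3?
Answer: 53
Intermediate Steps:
l(V) = V*(4 + V) (l(V) = (4 + V)*V = V*(4 + V))
j(z) = -2
x(55) + j(l(Q)) = 55 - 2 = 53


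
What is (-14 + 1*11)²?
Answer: 9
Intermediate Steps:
(-14 + 1*11)² = (-14 + 11)² = (-3)² = 9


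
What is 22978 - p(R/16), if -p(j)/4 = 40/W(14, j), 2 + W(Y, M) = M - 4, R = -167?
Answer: 6040654/263 ≈ 22968.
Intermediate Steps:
W(Y, M) = -6 + M (W(Y, M) = -2 + (M - 4) = -2 + (-4 + M) = -6 + M)
p(j) = -160/(-6 + j)
22978 - p(R/16) = 22978 - (-160)/(-6 - 167/16) = 22978 - (-160)/(-263/16) = 22978 - (-160)*(-16)/263 = 22978 - 1*2560/263 = 22978 - 2560/263 = 6040654/263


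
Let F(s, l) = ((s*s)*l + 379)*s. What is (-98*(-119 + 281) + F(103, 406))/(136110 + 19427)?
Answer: 443670323/155537 ≈ 2852.5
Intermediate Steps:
F(s, l) = s*(379 + l*s²) (F(s, l) = (s²*l + 379)*s = (l*s² + 379)*s = (379 + l*s²)*s = s*(379 + l*s²))
(-98*(-119 + 281) + F(103, 406))/(136110 + 19427) = (-98*(-119 + 281) + 103*(379 + 406*103²))/(136110 + 19427) = (-98*162 + 103*(379 + 406*10609))/155537 = (-15876 + 103*(379 + 4307254))*(1/155537) = (-15876 + 103*4307633)*(1/155537) = (-15876 + 443686199)*(1/155537) = 443670323*(1/155537) = 443670323/155537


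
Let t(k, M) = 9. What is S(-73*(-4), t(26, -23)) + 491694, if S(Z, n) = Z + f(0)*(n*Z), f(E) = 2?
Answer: 497242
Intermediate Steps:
S(Z, n) = Z + 2*Z*n (S(Z, n) = Z + 2*(n*Z) = Z + 2*(Z*n) = Z + 2*Z*n)
S(-73*(-4), t(26, -23)) + 491694 = (-73*(-4))*(1 + 2*9) + 491694 = 292*(1 + 18) + 491694 = 292*19 + 491694 = 5548 + 491694 = 497242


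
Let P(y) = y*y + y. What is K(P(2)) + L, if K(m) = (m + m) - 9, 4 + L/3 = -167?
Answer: -510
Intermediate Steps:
L = -513 (L = -12 + 3*(-167) = -12 - 501 = -513)
P(y) = y + y² (P(y) = y² + y = y + y²)
K(m) = -9 + 2*m (K(m) = 2*m - 9 = -9 + 2*m)
K(P(2)) + L = (-9 + 2*(2*(1 + 2))) - 513 = (-9 + 2*(2*3)) - 513 = (-9 + 2*6) - 513 = (-9 + 12) - 513 = 3 - 513 = -510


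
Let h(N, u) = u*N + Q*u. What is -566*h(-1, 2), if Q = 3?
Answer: -2264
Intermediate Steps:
h(N, u) = 3*u + N*u (h(N, u) = u*N + 3*u = N*u + 3*u = 3*u + N*u)
-566*h(-1, 2) = -1132*(3 - 1) = -1132*2 = -566*4 = -2264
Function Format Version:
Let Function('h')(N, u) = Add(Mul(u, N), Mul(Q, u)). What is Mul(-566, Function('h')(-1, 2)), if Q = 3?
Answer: -2264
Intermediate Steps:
Function('h')(N, u) = Add(Mul(3, u), Mul(N, u)) (Function('h')(N, u) = Add(Mul(u, N), Mul(3, u)) = Add(Mul(N, u), Mul(3, u)) = Add(Mul(3, u), Mul(N, u)))
Mul(-566, Function('h')(-1, 2)) = Mul(-566, Mul(2, Add(3, -1))) = Mul(-566, Mul(2, 2)) = Mul(-566, 4) = -2264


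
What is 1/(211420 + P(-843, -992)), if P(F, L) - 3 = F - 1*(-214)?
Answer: 1/210794 ≈ 4.7440e-6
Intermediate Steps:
P(F, L) = 217 + F (P(F, L) = 3 + (F - 1*(-214)) = 3 + (F + 214) = 3 + (214 + F) = 217 + F)
1/(211420 + P(-843, -992)) = 1/(211420 + (217 - 843)) = 1/(211420 - 626) = 1/210794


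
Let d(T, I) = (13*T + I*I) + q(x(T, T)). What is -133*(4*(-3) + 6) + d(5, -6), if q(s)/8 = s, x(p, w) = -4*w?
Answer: 739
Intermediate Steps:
q(s) = 8*s
d(T, I) = I**2 - 19*T (d(T, I) = (13*T + I*I) + 8*(-4*T) = (13*T + I**2) - 32*T = (I**2 + 13*T) - 32*T = I**2 - 19*T)
-133*(4*(-3) + 6) + d(5, -6) = -133*(4*(-3) + 6) + ((-6)**2 - 19*5) = -133*(-12 + 6) + (36 - 95) = -133*(-6) - 59 = 798 - 59 = 739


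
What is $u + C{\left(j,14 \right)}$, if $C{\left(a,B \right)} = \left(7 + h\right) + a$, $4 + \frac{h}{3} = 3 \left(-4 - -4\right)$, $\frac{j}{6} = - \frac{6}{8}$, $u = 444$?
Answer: $\frac{869}{2} \approx 434.5$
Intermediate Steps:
$j = - \frac{9}{2}$ ($j = 6 \left(- \frac{6}{8}\right) = 6 \left(\left(-6\right) \frac{1}{8}\right) = 6 \left(- \frac{3}{4}\right) = - \frac{9}{2} \approx -4.5$)
$h = -12$ ($h = -12 + 3 \cdot 3 \left(-4 - -4\right) = -12 + 3 \cdot 3 \left(-4 + 4\right) = -12 + 3 \cdot 3 \cdot 0 = -12 + 3 \cdot 0 = -12 + 0 = -12$)
$C{\left(a,B \right)} = -5 + a$ ($C{\left(a,B \right)} = \left(7 - 12\right) + a = -5 + a$)
$u + C{\left(j,14 \right)} = 444 - \frac{19}{2} = \frac{869}{2}$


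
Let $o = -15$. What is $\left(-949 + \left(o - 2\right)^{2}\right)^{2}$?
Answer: $435600$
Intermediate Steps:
$\left(-949 + \left(o - 2\right)^{2}\right)^{2} = \left(-949 + \left(-15 - 2\right)^{2}\right)^{2} = \left(-949 + \left(-17\right)^{2}\right)^{2} = \left(-949 + 289\right)^{2} = \left(-660\right)^{2} = 435600$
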